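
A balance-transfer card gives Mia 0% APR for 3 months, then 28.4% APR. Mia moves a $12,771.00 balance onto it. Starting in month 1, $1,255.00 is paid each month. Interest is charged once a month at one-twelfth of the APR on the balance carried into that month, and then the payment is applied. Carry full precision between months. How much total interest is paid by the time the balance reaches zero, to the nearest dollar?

$981

Promo months 1–3 at r₀ = 0%/12 = 0; months 4+ at r₁ = 28.4%/12 = 0.0236667.
After month 3 (no interest yet): B = $12,771.00 − 3·$1,255.00 = $9,006.00.
Then at r₁ with $1,255.00/mo: n₂ = −ln(1 − r₁·B/P)/ln(1+r₁) ≈ 7.96 → 8 more payments.
Total paid = 10·$1,255.00 + $1,202.07 = $13,752.07; interest = $13,752.07 − $12,771.00 = $981.07.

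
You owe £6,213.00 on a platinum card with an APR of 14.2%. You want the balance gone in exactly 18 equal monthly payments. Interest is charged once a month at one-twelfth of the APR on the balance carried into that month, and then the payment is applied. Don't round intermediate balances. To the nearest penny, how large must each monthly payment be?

Monthly rate r = 14.2%/12 = 1.18333% = 0.0118333.
Level-payment amortization: P = B₀·r / (1 − (1+r)^(−n)) = 6213.00·0.0118333 / (1 − 1.01183^(−18)).
Denominator 1 − (1+r)^(−18) = 0.190832716.
P = 73.5205 / 0.190832716 ≈ 385.26.

£385.26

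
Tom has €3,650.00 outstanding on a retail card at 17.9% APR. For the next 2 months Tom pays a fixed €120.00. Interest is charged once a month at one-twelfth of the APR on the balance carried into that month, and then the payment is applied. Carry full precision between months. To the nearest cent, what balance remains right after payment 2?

€3,517.91

Monthly rate r = 17.9%/12 = 1.49167% = 0.0149167.
Each month: B ← B·(1+r) − €120.00.
Month 1: interest €54.45; balance after payment €3,584.45.
Month 2: interest €53.47; balance after payment €3,517.91.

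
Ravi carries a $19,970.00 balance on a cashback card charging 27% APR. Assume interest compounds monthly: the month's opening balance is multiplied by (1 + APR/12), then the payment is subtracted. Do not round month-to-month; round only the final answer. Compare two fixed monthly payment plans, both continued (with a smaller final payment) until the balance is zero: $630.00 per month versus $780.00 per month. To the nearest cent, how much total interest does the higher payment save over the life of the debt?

Monthly rate r = 27%/12 = 2.25% = 0.0225.
At $630.00/mo: n = ⌈−ln(1 − rB₀/P)/ln(1+r)⌉ = 57 payments (last $85.36); total interest = total paid − $19,970.00 = $15,395.36.
At $780.00/mo: 39 payments (last $445.04); total interest $10,115.04.
Interest saved = $15,395.36 − $10,115.04 = $5,280.32.

$5,280.32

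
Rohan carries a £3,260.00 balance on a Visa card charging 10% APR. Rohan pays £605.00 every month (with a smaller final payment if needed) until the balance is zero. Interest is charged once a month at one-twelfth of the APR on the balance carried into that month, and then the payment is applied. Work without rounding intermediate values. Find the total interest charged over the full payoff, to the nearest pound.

Monthly rate r = 10%/12 = 0.833333% = 0.00833333.
Payoff takes n = ⌈−ln(1 − rB₀/P)/ln(1+r)⌉ = ⌈5.536⌉ = 6 payments; the last is £324.96.
Total paid = 5·£605.00 + £324.96 = £3,349.96.
Total interest = total paid − principal = £3,349.96 − £3,260.00 = £89.96.

£90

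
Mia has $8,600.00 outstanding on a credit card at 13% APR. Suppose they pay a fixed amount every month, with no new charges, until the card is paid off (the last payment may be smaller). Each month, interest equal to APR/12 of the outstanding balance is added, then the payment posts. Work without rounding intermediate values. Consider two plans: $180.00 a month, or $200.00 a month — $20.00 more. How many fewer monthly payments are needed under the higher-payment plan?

Monthly rate r = 13%/12 = 1.08333% = 0.0108333.
At $180.00/mo: n = ⌈−ln(1 − rB₀/P)/ln(1+r)⌉ = 68 payments (last $117.76); total interest = total paid − $8,600.00 = $3,577.76.
At $200.00/mo: 59 payments (last $39.02); total interest $3,039.02.
Payments saved = 68 − 59 = 9.

9 fewer payments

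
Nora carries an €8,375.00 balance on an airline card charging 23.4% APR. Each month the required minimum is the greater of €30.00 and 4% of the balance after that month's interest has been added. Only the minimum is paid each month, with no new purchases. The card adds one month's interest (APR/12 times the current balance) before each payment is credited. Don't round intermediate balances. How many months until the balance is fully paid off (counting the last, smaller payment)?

Monthly rate r = 23.4%/12 = 1.95% = 0.0195.
While 4% of the post-interest balance exceeds €30.00, each month B ← (B·(1+r))·(1 − 0.04), i.e. B shrinks by the factor (1+r)·0.96 = 0.97872.
This holds for months 1–114. Entering month 115 the balance is €721.19; 4% of the post-interest balance is now below €30.00, so the flat €30.00 minimum applies from here.
From month 115 a fixed €30.00 at rate r clears €721.19 in 33 more payments. Total: 114 + 33 = 147 months.

147 months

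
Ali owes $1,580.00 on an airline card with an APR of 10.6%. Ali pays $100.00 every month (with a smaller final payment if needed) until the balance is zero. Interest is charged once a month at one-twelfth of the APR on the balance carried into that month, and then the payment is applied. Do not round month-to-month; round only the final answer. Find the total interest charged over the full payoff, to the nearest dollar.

$129

Monthly rate r = 10.6%/12 = 0.883333% = 0.00883333.
Payoff takes n = ⌈−ln(1 − rB₀/P)/ln(1+r)⌉ = ⌈17.092⌉ = 18 payments; the last is $9.27.
Total paid = 17·$100.00 + $9.27 = $1,709.27.
Total interest = total paid − principal = $1,709.27 − $1,580.00 = $129.27.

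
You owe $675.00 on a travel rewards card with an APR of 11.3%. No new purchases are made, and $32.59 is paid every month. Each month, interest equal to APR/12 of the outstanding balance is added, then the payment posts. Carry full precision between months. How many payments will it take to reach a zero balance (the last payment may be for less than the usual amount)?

24 payments

Monthly rate r = 11.3%/12 = 0.941667% = 0.00941667.
Recurrence: B ← B·(1+r) − $32.59.
Month 1: interest $6.36; balance after payment $648.77.
Month 2: interest $6.11; balance after payment $622.29.
Closed form: n = −ln(1 − rB₀/P)/ln(1+r) = −ln(0.80496)/ln(1.00942) ≈ 23.148, so the balance reaches zero during payment 24.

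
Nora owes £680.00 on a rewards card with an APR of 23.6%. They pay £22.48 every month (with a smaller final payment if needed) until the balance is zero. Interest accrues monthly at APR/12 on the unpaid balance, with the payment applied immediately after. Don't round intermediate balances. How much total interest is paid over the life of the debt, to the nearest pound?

Monthly rate r = 23.6%/12 = 1.96667% = 0.0196667.
Payoff takes n = ⌈−ln(1 − rB₀/P)/ln(1+r)⌉ = ⌈46.397⌉ = 47 payments; the last is £8.98.
Total paid = 46·£22.48 + £8.98 = £1,043.06.
Total interest = total paid − principal = £1,043.06 − £680.00 = £363.06.

£363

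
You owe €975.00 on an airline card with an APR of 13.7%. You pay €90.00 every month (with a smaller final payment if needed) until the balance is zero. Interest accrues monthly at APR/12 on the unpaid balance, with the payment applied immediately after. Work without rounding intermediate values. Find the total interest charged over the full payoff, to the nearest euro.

€72

Monthly rate r = 13.7%/12 = 1.14167% = 0.0114167.
Payoff takes n = ⌈−ln(1 − rB₀/P)/ln(1+r)⌉ = ⌈11.630⌉ = 12 payments; the last is €56.83.
Total paid = 11·€90.00 + €56.83 = €1,046.83.
Total interest = total paid − principal = €1,046.83 − €975.00 = €71.83.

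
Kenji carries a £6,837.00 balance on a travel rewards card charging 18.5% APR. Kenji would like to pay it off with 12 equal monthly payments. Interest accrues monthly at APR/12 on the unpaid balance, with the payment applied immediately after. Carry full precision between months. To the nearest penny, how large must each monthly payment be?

£628.44

Monthly rate r = 18.5%/12 = 1.54167% = 0.0154167.
Level-payment amortization: P = B₀·r / (1 − (1+r)^(−n)) = 6837.00·0.0154167 / (1 − 1.01542^(−12)).
Denominator 1 − (1+r)^(−12) = 0.16772174.
P = 105.404 / 0.16772174 ≈ 628.44.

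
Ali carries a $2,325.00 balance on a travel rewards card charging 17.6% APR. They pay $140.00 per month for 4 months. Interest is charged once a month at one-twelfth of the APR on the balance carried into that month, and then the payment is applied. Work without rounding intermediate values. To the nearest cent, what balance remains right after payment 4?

Monthly rate r = 17.6%/12 = 1.46667% = 0.0146667.
Each month: B ← B·(1+r) − $140.00.
Month 1: interest $34.10; balance after payment $2,219.10.
Month 2: interest $32.55; balance after payment $2,111.65.
Month 3: interest $30.97; balance after payment $2,002.62.
Month 4: interest $29.37; balance after payment $1,891.99.

$1,891.99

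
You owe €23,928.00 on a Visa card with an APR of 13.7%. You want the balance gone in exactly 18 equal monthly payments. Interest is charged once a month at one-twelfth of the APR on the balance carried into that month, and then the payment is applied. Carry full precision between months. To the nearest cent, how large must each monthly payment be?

Monthly rate r = 13.7%/12 = 1.14167% = 0.0114167.
Level-payment amortization: P = B₀·r / (1 − (1+r)^(−n)) = 23928.00·0.0114167 / (1 − 1.01142^(−18)).
Denominator 1 − (1+r)^(−18) = 0.184811407.
P = 273.178 / 0.184811407 ≈ 1478.14.

€1,478.14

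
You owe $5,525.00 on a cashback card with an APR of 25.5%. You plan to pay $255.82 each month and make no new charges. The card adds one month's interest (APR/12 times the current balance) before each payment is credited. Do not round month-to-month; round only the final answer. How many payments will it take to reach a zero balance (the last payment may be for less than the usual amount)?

Monthly rate r = 25.5%/12 = 2.125% = 0.02125.
Recurrence: B ← B·(1+r) − $255.82.
Month 1: interest $117.41; balance after payment $5,386.59.
Month 2: interest $114.46; balance after payment $5,245.23.
Closed form: n = −ln(1 − rB₀/P)/ln(1+r) = −ln(0.54106)/ln(1.02125) ≈ 29.211, so the balance reaches zero during payment 30.

30 payments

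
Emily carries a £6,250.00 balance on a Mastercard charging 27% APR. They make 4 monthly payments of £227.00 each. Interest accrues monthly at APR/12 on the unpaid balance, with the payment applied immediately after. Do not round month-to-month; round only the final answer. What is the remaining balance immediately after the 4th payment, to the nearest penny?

£5,892.66

Monthly rate r = 27%/12 = 2.25% = 0.0225.
Each month: B ← B·(1+r) − £227.00.
Month 1: interest £140.62; balance after payment £6,163.62.
Month 2: interest £138.68; balance after payment £6,075.31.
Month 3: interest £136.69; balance after payment £5,985.00.
Month 4: interest £134.66; balance after payment £5,892.66.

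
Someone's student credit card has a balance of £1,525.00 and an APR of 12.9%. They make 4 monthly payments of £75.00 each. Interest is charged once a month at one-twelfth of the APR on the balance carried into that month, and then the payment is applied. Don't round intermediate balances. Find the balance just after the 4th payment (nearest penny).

£1,286.77

Monthly rate r = 12.9%/12 = 1.075% = 0.01075.
Each month: B ← B·(1+r) − £75.00.
Month 1: interest £16.39; balance after payment £1,466.39.
Month 2: interest £15.76; balance after payment £1,407.16.
Month 3: interest £15.13; balance after payment £1,347.28.
Month 4: interest £14.48; balance after payment £1,286.77.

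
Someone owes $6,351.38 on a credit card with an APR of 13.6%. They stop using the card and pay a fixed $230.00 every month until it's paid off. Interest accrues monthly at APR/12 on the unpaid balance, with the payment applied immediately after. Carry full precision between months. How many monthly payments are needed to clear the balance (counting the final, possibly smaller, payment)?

Monthly rate r = 13.6%/12 = 1.13333% = 0.0113333.
Recurrence: B ← B·(1+r) − $230.00.
Month 1: interest $71.98; balance after payment $6,193.36.
Month 2: interest $70.19; balance after payment $6,033.55.
Closed form: n = −ln(1 − rB₀/P)/ln(1+r) = −ln(0.68703)/ln(1.01133) ≈ 33.308, so the balance reaches zero during payment 34.

34 months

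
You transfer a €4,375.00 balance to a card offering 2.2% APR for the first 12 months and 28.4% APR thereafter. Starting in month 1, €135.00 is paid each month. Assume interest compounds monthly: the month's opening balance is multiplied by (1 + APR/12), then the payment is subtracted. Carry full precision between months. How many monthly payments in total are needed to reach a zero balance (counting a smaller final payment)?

42 months

Promo months 1–12 at r₀ = 2.2%/12 = 0.00183333; months 13+ at r₁ = 28.4%/12 = 0.0236667.
After month 12: iterate B ← B·(1+r₀) − €135.00 for 12 months → €2,835.79.
Then at r₁ with €135.00/mo: n₂ = −ln(1 − r₁·B/P)/ln(1+r₁) ≈ 29.39 → 30 more payments.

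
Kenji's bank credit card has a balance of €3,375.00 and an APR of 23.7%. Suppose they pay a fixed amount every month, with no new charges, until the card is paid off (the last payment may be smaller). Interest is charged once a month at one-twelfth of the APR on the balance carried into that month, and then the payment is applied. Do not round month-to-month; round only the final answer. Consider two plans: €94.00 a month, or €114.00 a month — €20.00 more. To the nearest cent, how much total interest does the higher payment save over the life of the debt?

€812.66

Monthly rate r = 23.7%/12 = 1.975% = 0.01975.
At €94.00/mo: n = ⌈−ln(1 − rB₀/P)/ln(1+r)⌉ = 64 payments (last €13.01); total interest = total paid − €3,375.00 = €2,560.01.
At €114.00/mo: 45 payments (last €106.35); total interest €1,747.35.
Interest saved = €2,560.01 − €1,747.35 = €812.66.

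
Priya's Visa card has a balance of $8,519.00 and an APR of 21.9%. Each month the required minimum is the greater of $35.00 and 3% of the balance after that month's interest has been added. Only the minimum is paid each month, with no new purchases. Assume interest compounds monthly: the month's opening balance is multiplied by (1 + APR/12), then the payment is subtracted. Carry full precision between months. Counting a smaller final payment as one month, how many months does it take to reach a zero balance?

213 months

Monthly rate r = 21.9%/12 = 1.825% = 0.01825.
While 3% of the post-interest balance exceeds $35.00, each month B ← (B·(1+r))·(1 − 0.03), i.e. B shrinks by the factor (1+r)·0.97 = 0.9877.
This holds for months 1–163. Entering month 164 the balance is $1,133.58; 3% of the post-interest balance is now below $35.00, so the flat $35.00 minimum applies from here.
From month 164 a fixed $35.00 at rate r clears $1,133.58 in 50 more payments. Total: 163 + 50 = 213 months.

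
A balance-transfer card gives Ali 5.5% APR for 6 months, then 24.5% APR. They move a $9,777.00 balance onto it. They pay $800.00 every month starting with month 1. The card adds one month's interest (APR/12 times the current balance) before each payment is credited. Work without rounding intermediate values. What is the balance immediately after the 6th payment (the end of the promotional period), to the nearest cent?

Promo months 1–6 at r₀ = 5.5%/12 = 0.00458333; months 7+ at r₁ = 24.5%/12 = 0.0204167.
After month 6: iterate B ← B·(1+r₀) − $800.00 for 6 months → $5,193.63.

$5,193.63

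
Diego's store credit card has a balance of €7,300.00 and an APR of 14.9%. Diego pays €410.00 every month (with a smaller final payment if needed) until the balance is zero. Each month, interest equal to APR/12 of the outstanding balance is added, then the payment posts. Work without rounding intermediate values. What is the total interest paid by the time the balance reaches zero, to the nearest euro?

€1,001

Monthly rate r = 14.9%/12 = 1.24167% = 0.0124167.
Payoff takes n = ⌈−ln(1 − rB₀/P)/ln(1+r)⌉ = ⌈20.246⌉ = 21 payments; the last is €101.44.
Total paid = 20·€410.00 + €101.44 = €8,301.44.
Total interest = total paid − principal = €8,301.44 − €7,300.00 = €1,001.44.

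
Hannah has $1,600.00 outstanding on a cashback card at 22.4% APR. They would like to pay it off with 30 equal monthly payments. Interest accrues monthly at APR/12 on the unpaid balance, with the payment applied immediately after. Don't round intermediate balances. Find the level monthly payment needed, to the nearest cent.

Monthly rate r = 22.4%/12 = 1.86667% = 0.0186667.
Level-payment amortization: P = B₀·r / (1 − (1+r)^(−n)) = 1600.00·0.0186667 / (1 − 1.01867^(−30)).
Denominator 1 − (1+r)^(−30) = 0.425834432.
P = 29.8667 / 0.425834432 ≈ 70.14.

$70.14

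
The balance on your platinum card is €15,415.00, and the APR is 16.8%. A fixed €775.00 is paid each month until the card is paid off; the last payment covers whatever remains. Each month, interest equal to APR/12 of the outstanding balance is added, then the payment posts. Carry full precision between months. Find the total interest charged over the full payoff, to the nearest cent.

Monthly rate r = 16.8%/12 = 1.4% = 0.014.
Payoff takes n = ⌈−ln(1 − rB₀/P)/ln(1+r)⌉ = ⌈23.475⌉ = 24 payments; the last is €369.64.
Total paid = 23·€775.00 + €369.64 = €18,194.64.
Total interest = total paid − principal = €18,194.64 − €15,415.00 = €2,779.64.

€2,779.64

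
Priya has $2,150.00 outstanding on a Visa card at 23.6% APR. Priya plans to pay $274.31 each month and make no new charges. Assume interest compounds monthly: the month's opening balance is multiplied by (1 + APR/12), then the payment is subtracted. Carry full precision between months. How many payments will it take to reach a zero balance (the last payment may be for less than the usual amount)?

9 payments

Monthly rate r = 23.6%/12 = 1.96667% = 0.0196667.
Recurrence: B ← B·(1+r) − $274.31.
Month 1: interest $42.28; balance after payment $1,917.97.
Month 2: interest $37.72; balance after payment $1,681.38.
Closed form: n = −ln(1 − rB₀/P)/ln(1+r) = −ln(0.84586)/ln(1.01967) ≈ 8.596, so the balance reaches zero during payment 9.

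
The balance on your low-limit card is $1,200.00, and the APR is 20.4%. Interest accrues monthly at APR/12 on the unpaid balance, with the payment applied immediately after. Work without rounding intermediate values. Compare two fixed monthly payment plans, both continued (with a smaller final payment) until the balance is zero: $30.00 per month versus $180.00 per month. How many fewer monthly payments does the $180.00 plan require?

Monthly rate r = 20.4%/12 = 1.7% = 0.017.
At $30.00/mo: n = ⌈−ln(1 − rB₀/P)/ln(1+r)⌉ = 68 payments (last $17.87); total interest = total paid − $1,200.00 = $827.87.
At $180.00/mo: 8 payments (last $24.59); total interest $84.59.
Payments saved = 68 − 8 = 60.

60 fewer payments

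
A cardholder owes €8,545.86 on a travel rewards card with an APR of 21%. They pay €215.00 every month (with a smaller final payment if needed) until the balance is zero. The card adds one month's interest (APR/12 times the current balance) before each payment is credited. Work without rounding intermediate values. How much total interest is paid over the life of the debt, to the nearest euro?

€6,195

Monthly rate r = 21%/12 = 1.75% = 0.0175.
Payoff takes n = ⌈−ln(1 − rB₀/P)/ln(1+r)⌉ = ⌈68.558⌉ = 69 payments; the last is €120.46.
Total paid = 68·€215.00 + €120.46 = €14,740.46.
Total interest = total paid − principal = €14,740.46 − €8,545.86 = €6,194.60.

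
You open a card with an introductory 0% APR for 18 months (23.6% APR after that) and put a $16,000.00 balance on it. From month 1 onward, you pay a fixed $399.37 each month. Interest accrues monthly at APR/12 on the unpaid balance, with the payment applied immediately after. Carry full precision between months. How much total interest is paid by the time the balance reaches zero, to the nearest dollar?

$2,857

Promo months 1–18 at r₀ = 0%/12 = 0; months 19+ at r₁ = 23.6%/12 = 0.0196667.
After month 18 (no interest yet): B = $16,000.00 − 18·$399.37 = $8,811.34.
Then at r₁ with $399.37/mo: n₂ = −ln(1 − r₁·B/P)/ln(1+r₁) ≈ 29.22 → 30 more payments.
Total paid = 47·$399.37 + $86.79 = $18,857.18; interest = $18,857.18 − $16,000.00 = $2,857.18.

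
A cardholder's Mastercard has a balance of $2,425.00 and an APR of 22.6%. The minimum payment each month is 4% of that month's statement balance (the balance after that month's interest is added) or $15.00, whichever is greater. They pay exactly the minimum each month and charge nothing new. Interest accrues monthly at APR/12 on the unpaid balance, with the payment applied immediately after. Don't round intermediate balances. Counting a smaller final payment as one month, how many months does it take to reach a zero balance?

Monthly rate r = 22.6%/12 = 1.88333% = 0.0188333.
While 4% of the post-interest balance exceeds $15.00, each month B ← (B·(1+r))·(1 − 0.04), i.e. B shrinks by the factor (1+r)·0.96 = 0.97808.
This holds for months 1–86. Entering month 87 the balance is $360.50; 4% of the post-interest balance is now below $15.00, so the flat $15.00 minimum applies from here.
From month 87 a fixed $15.00 at rate r clears $360.50 in 33 more payments. Total: 86 + 33 = 119 months.

119 months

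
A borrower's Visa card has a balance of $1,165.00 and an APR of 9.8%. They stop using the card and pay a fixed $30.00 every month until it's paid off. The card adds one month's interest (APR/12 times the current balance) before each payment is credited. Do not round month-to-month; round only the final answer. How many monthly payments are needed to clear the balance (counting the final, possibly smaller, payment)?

47 months

Monthly rate r = 9.8%/12 = 0.816667% = 0.00816667.
Recurrence: B ← B·(1+r) − $30.00.
Month 1: interest $9.51; balance after payment $1,144.51.
Month 2: interest $9.35; balance after payment $1,123.86.
Closed form: n = −ln(1 − rB₀/P)/ln(1+r) = −ln(0.68286)/ln(1.00817) ≈ 46.900, so the balance reaches zero during payment 47.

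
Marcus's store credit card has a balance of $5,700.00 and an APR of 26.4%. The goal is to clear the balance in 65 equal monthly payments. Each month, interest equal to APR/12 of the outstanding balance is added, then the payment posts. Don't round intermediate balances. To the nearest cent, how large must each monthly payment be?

$165.66

Monthly rate r = 26.4%/12 = 2.2% = 0.022.
Level-payment amortization: P = B₀·r / (1 − (1+r)^(−n)) = 5700.00·0.022 / (1 − 1.022^(−65)).
Denominator 1 − (1+r)^(−65) = 0.756952156.
P = 125.4 / 0.756952156 ≈ 165.66.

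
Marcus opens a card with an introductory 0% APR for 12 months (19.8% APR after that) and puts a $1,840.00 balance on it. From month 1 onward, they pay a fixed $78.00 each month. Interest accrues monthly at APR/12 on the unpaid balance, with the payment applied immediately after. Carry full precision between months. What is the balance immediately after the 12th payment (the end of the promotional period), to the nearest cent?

$904.00

Promo months 1–12 at r₀ = 0%/12 = 0; months 13+ at r₁ = 19.8%/12 = 0.0165.
After month 12 (no interest yet): B = $1,840.00 − 12·$78.00 = $904.00.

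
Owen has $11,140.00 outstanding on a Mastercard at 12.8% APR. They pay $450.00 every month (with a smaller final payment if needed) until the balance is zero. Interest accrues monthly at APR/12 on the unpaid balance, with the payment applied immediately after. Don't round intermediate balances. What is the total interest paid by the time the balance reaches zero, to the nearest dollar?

$1,864

Monthly rate r = 12.8%/12 = 1.06667% = 0.0106667.
Payoff takes n = ⌈−ln(1 − rB₀/P)/ln(1+r)⌉ = ⌈28.897⌉ = 29 payments; the last is $404.01.
Total paid = 28·$450.00 + $404.01 = $13,004.01.
Total interest = total paid − principal = $13,004.01 − $11,140.00 = $1,864.01.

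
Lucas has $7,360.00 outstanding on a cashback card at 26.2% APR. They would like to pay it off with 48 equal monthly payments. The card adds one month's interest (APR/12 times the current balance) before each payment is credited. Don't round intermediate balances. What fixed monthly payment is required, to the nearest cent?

Monthly rate r = 26.2%/12 = 2.18333% = 0.0218333.
Level-payment amortization: P = B₀·r / (1 − (1+r)^(−n)) = 7360.00·0.0218333 / (1 − 1.02183^(−48)).
Denominator 1 − (1+r)^(−48) = 0.64538521.
P = 160.693 / 0.64538521 ≈ 248.99.

$248.99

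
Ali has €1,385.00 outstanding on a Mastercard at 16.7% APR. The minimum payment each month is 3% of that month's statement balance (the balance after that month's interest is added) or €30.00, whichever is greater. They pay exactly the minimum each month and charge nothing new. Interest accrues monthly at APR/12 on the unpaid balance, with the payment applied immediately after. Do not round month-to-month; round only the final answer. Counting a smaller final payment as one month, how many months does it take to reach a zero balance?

Monthly rate r = 16.7%/12 = 1.39167% = 0.0139167.
While 3% of the post-interest balance exceeds €30.00, each month B ← (B·(1+r))·(1 − 0.03), i.e. B shrinks by the factor (1+r)·0.97 = 0.9835.
This holds for months 1–21. Entering month 22 the balance is €976.57; 3% of the post-interest balance is now below €30.00, so the flat €30.00 minimum applies from here.
From month 22 a fixed €30.00 at rate r clears €976.57 in 44 more payments. Total: 21 + 44 = 65 months.

65 months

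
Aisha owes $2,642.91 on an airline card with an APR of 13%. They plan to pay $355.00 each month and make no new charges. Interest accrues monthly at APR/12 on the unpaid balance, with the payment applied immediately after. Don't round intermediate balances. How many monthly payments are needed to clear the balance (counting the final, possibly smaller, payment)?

8 months

Monthly rate r = 13%/12 = 1.08333% = 0.0108333.
Recurrence: B ← B·(1+r) − $355.00.
Month 1: interest $28.63; balance after payment $2,316.54.
Month 2: interest $25.10; balance after payment $1,986.64.
Closed form: n = −ln(1 − rB₀/P)/ln(1+r) = −ln(0.91935)/ln(1.01083) ≈ 7.804, so the balance reaches zero during payment 8.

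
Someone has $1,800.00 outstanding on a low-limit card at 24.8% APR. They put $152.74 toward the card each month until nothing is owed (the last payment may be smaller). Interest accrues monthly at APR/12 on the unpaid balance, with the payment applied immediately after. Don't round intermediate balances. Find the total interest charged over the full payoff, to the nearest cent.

$284.48

Monthly rate r = 24.8%/12 = 2.06667% = 0.0206667.
Payoff takes n = ⌈−ln(1 − rB₀/P)/ln(1+r)⌉ = ⌈13.645⌉ = 14 payments; the last is $98.86.
Total paid = 13·$152.74 + $98.86 = $2,084.48.
Total interest = total paid − principal = $2,084.48 − $1,800.00 = $284.48.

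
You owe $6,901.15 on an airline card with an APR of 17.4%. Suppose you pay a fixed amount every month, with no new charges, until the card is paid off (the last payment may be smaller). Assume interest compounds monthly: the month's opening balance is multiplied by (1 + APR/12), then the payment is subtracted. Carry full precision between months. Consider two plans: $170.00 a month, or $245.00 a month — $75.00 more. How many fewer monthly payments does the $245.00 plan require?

25 fewer payments

Monthly rate r = 17.4%/12 = 1.45% = 0.0145.
At $170.00/mo: n = ⌈−ln(1 − rB₀/P)/ln(1+r)⌉ = 62 payments (last $119.61); total interest = total paid − $6,901.15 = $3,588.46.
At $245.00/mo: 37 payments (last $115.02); total interest $2,033.87.
Payments saved = 62 − 37 = 25.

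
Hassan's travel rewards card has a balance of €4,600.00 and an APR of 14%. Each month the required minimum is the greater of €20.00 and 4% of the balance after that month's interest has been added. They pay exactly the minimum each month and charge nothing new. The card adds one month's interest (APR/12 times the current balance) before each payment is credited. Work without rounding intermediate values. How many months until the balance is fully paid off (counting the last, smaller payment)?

106 months

Monthly rate r = 14%/12 = 1.16667% = 0.0116667.
While 4% of the post-interest balance exceeds €20.00, each month B ← (B·(1+r))·(1 − 0.04), i.e. B shrinks by the factor (1+r)·0.96 = 0.9712.
This holds for months 1–77. Entering month 78 the balance is €484.76; 4% of the post-interest balance is now below €20.00, so the flat €20.00 minimum applies from here.
From month 78 a fixed €20.00 at rate r clears €484.76 in 29 more payments. Total: 77 + 29 = 106 months.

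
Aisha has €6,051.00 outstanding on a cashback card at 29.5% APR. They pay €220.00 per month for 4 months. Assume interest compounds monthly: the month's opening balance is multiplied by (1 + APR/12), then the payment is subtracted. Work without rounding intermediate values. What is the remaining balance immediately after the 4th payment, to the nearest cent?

Monthly rate r = 29.5%/12 = 2.45833% = 0.0245833.
Each month: B ← B·(1+r) − €220.00.
Month 1: interest €148.75; balance after payment €5,979.75.
Month 2: interest €147.00; balance after payment €5,906.76.
Month 3: interest €145.21; balance after payment €5,831.96.
Month 4: interest €143.37; balance after payment €5,755.33.

€5,755.33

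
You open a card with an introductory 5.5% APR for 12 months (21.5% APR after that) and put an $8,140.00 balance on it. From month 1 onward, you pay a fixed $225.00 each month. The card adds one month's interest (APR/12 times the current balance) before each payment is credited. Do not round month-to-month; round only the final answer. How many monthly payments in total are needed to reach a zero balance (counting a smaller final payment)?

Promo months 1–12 at r₀ = 5.5%/12 = 0.00458333; months 13+ at r₁ = 21.5%/12 = 0.0179167.
After month 12: iterate B ← B·(1+r₀) − $225.00 for 12 months → $5,830.05.
Then at r₁ with $225.00/mo: n₂ = −ln(1 − r₁·B/P)/ln(1+r₁) ≈ 35.14 → 36 more payments.

48 months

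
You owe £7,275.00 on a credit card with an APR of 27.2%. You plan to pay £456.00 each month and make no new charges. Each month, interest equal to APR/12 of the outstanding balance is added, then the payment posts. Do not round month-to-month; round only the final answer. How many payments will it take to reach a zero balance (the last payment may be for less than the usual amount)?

21 payments

Monthly rate r = 27.2%/12 = 2.26667% = 0.0226667.
Recurrence: B ← B·(1+r) − £456.00.
Month 1: interest £164.90; balance after payment £6,983.90.
Month 2: interest £158.30; balance after payment £6,686.20.
Closed form: n = −ln(1 − rB₀/P)/ln(1+r) = −ln(0.63838)/ln(1.02267) ≈ 20.025, so the balance reaches zero during payment 21.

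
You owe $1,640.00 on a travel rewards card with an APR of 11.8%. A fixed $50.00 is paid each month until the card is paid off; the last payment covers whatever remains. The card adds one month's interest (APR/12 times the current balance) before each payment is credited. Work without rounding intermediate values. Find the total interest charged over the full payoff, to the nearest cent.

Monthly rate r = 11.8%/12 = 0.983333% = 0.00983333.
Payoff takes n = ⌈−ln(1 − rB₀/P)/ln(1+r)⌉ = ⌈39.794⌉ = 40 payments; the last is $39.73.
Total paid = 39·$50.00 + $39.73 = $1,989.73.
Total interest = total paid − principal = $1,989.73 − $1,640.00 = $349.73.

$349.73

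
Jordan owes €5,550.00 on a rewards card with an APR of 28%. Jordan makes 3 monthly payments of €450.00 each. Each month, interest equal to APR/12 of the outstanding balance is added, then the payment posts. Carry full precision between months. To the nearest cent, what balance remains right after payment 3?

Monthly rate r = 28%/12 = 2.33333% = 0.0233333.
Each month: B ← B·(1+r) − €450.00.
Month 1: interest €129.50; balance after payment €5,229.50.
Month 2: interest €122.02; balance after payment €4,901.52.
Month 3: interest €114.37; balance after payment €4,565.89.

€4,565.89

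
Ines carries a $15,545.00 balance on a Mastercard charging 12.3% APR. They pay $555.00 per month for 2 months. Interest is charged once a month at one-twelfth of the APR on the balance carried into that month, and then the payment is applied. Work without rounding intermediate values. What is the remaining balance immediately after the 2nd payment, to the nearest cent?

Monthly rate r = 12.3%/12 = 1.025% = 0.01025.
Each month: B ← B·(1+r) − $555.00.
Month 1: interest $159.34; balance after payment $15,149.34.
Month 2: interest $155.28; balance after payment $14,749.62.

$14,749.62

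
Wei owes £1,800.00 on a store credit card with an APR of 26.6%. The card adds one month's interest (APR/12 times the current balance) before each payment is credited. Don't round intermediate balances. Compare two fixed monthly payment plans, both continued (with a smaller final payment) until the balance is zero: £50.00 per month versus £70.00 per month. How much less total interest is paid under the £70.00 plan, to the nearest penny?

Monthly rate r = 26.6%/12 = 2.21667% = 0.0221667.
At £50.00/mo: n = ⌈−ln(1 − rB₀/P)/ln(1+r)⌉ = 73 payments (last £47.73); total interest = total paid − £1,800.00 = £1,847.73.
At £70.00/mo: 39 payments (last £34.79); total interest £894.79.
Interest saved = £1,847.73 − £894.79 = £952.94.

£952.94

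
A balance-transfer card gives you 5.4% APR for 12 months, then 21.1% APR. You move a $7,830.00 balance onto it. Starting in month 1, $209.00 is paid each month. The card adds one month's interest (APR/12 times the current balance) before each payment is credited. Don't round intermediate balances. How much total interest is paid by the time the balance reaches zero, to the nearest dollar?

$2,494

Promo months 1–12 at r₀ = 5.4%/12 = 0.0045; months 13+ at r₁ = 21.1%/12 = 0.0175833.
After month 12: iterate B ← B·(1+r₀) − $209.00 for 12 months → $5,692.43.
Then at r₁ with $209.00/mo: n₂ = −ln(1 − r₁·B/P)/ln(1+r₁) ≈ 37.40 → 38 more payments.
Total paid = 49·$209.00 + $83.17 = $10,324.17; interest = $10,324.17 − $7,830.00 = $2,494.17.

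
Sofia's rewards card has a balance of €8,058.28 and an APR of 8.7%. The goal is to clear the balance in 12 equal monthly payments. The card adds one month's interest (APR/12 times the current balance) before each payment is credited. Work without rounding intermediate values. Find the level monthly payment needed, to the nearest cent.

Monthly rate r = 8.7%/12 = 0.725% = 0.00725.
Level-payment amortization: P = B₀·r / (1 − (1+r)^(−n)) = 8058.28·0.00725 / (1 − 1.00725^(−12)).
Denominator 1 − (1+r)^(−12) = 0.0830351519.
P = 58.4225 / 0.0830351519 ≈ 703.59.

€703.59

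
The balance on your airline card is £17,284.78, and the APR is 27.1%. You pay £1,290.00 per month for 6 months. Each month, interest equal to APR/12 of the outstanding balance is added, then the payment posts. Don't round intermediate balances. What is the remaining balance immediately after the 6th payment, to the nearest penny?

£11,572.78

Monthly rate r = 27.1%/12 = 2.25833% = 0.0225833.
Each month: B ← B·(1+r) − £1,290.00.
Month 1: interest £390.35; balance after payment £16,385.13.
Month 2: interest £370.03; balance after payment £15,465.16.
Month 3: interest £349.25; balance after payment £14,524.41.
Month 4: interest £328.01; balance after payment £13,562.42.
Month 5: interest £306.28; balance after payment £12,578.71.
Month 6: interest £284.07; balance after payment £11,572.78.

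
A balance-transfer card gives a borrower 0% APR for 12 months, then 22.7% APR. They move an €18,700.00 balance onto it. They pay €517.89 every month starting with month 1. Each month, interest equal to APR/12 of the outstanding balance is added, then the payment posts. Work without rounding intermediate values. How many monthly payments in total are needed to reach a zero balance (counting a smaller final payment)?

45 payments

Promo months 1–12 at r₀ = 0%/12 = 0; months 13+ at r₁ = 22.7%/12 = 0.0189167.
After month 12 (no interest yet): B = €18,700.00 − 12·€517.89 = €12,485.32.
Then at r₁ with €517.89/mo: n₂ = −ln(1 − r₁·B/P)/ln(1+r₁) ≈ 32.49 → 33 more payments.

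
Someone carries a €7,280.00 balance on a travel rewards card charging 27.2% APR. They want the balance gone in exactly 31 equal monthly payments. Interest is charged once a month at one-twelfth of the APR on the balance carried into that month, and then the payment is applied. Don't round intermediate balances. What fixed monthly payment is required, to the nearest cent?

Monthly rate r = 27.2%/12 = 2.26667% = 0.0226667.
Level-payment amortization: P = B₀·r / (1 − (1+r)^(−n)) = 7280.00·0.0226667 / (1 − 1.02267^(−31)).
Denominator 1 − (1+r)^(−31) = 0.500836429.
P = 165.013 / 0.500836429 ≈ 329.48.

€329.48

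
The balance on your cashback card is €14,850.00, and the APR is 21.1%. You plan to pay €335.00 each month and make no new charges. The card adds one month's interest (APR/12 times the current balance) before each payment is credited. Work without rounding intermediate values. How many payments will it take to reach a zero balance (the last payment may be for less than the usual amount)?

Monthly rate r = 21.1%/12 = 1.75833% = 0.0175833.
Recurrence: B ← B·(1+r) − €335.00.
Month 1: interest €261.11; balance after payment €14,776.11.
Month 2: interest €259.81; balance after payment €14,700.93.
Closed form: n = −ln(1 − rB₀/P)/ln(1+r) = −ln(0.22056)/ln(1.01758) ≈ 86.721, so the balance reaches zero during payment 87.

87 months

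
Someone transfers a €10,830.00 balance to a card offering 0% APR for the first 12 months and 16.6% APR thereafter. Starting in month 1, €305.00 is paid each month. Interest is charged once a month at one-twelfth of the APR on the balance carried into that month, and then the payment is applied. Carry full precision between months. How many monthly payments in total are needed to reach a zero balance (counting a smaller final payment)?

41 months

Promo months 1–12 at r₀ = 0%/12 = 0; months 13+ at r₁ = 16.6%/12 = 0.0138333.
After month 12 (no interest yet): B = €10,830.00 − 12·€305.00 = €7,170.00.
Then at r₁ with €305.00/mo: n₂ = −ln(1 − r₁·B/P)/ln(1+r₁) ≈ 28.63 → 29 more payments.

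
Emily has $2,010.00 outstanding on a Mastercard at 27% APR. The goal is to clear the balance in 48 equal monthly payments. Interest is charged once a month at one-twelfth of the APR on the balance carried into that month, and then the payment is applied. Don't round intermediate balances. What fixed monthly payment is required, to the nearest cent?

$68.91

Monthly rate r = 27%/12 = 2.25% = 0.0225.
Level-payment amortization: P = B₀·r / (1 − (1+r)^(−n)) = 2010.00·0.0225 / (1 − 1.0225^(−48)).
Denominator 1 − (1+r)^(−48) = 0.656314825.
P = 45.225 / 0.656314825 ≈ 68.91.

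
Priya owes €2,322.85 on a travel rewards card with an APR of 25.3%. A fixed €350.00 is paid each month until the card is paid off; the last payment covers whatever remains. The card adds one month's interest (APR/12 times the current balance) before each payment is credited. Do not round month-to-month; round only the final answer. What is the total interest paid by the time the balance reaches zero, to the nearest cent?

€206.39

Monthly rate r = 25.3%/12 = 2.10833% = 0.0210833.
Payoff takes n = ⌈−ln(1 − rB₀/P)/ln(1+r)⌉ = ⌈7.225⌉ = 8 payments; the last is €79.24.
Total paid = 7·€350.00 + €79.24 = €2,529.24.
Total interest = total paid − principal = €2,529.24 − €2,322.85 = €206.39.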